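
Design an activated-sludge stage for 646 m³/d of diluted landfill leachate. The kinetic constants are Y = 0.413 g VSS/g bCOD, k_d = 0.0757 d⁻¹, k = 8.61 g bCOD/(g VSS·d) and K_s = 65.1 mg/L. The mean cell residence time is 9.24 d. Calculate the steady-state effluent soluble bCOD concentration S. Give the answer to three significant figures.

S ≈ 3.55 mg/L

Effluent substrate depends only on kinetics and SRT: S = K_s(1 + k_d θ_c) / [θ_c(Yk − k_d) − 1] = 65.1 × (1 + 0.0757 × 9.24) / [9.24 × (0.413 × 8.61 − 0.0757) − 1] = 110.6 / 31.16 = 3.551 mg/L.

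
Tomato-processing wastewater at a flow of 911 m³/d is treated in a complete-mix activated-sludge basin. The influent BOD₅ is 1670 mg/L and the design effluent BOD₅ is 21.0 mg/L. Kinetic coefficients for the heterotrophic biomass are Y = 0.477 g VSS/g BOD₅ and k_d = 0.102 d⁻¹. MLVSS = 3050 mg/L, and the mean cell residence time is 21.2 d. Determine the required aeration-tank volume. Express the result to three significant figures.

Rearranging the biomass balance for a CMAS with decay, V = Y·Q·ΔS·θ_c / [X·(1+k_d θ_c)] = 0.477 × 911 × (1670 − 21.0) × 21.2 / [3050 × (1 + 0.102 × 21.2)] = 1.52×10^7 / 9645 = 1575 m³.

V ≈ 1570 m³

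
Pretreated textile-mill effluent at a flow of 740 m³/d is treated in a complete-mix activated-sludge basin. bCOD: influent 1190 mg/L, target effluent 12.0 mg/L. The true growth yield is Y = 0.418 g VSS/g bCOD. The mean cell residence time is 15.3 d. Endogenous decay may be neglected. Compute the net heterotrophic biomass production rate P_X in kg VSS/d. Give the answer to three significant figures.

P_X ≈ 364 kg VSS/d

No decay correction is needed, so Y_obs = Y = 0.418.
ΔS = 1190 − 12.0 = 1178 mg/L, so the substrate removal rate is 740 × 1178/1000 = 871.7 kg bCOD/d.
P_X = Y_obs · Q(S₀ − S) = 0.4180 × 871.7 = 364.4 kg VSS/d.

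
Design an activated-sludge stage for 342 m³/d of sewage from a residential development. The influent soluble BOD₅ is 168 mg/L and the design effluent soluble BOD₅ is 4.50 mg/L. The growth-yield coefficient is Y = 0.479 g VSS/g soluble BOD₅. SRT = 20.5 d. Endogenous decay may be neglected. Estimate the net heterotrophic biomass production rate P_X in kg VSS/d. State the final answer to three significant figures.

P_X ≈ 26.8 kg VSS/d

No decay correction is needed, so Y_obs = Y = 0.479.
Mass of soluble BOD₅ removed per day: Q(S₀ − S) = 342 × 163.5 g/m³ = 55.92 kg/d.
Net biomass production P_X = Y_obs × Q·(S₀ − S) = 0.4790 × 55.92 = 26.78 kg VSS/d.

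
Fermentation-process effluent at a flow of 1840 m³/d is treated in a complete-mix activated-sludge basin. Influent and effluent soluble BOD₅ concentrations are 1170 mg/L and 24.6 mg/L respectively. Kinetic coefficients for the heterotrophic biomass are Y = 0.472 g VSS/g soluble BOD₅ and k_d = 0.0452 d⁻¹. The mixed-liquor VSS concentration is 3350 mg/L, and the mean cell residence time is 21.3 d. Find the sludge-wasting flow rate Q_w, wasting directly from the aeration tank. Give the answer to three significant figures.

Q_w ≈ 151 m³/d

Steady-state biomass mass balance: V·X·(1 + k_d·θ_c) = Y·Q·(S₀ − S)·θ_c, so V = 0.472 × 1840 × (1170 − 24.6) × 21.3 / [3350 × (1 + 0.0452 × 21.3)] = 2.12×10^7 / 6575 = 3222 m³.
With mixed-liquor wasting, θ_c = V/Q_w, so Q_w = V/θ_c = 3222/21.3 = 151.3 m³/d.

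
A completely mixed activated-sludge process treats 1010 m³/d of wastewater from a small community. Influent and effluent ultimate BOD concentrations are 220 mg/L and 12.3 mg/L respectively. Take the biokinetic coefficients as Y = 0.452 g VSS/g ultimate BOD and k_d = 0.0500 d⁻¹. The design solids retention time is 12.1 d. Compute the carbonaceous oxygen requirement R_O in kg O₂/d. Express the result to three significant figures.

R_O ≈ 126 kg O₂/d

Correct the yield for decay: Y_obs = Y/(1 + k_d θ_c) = 0.452 / (1 + 0.0500 × 12.1) = 0.452 / 1.605 = 0.2816.
ΔS = 220 − 12.3 = 207.7 mg/L, so the substrate removal rate is 1010 × 207.7/1000 = 209.8 kg ultimate BOD/d.
Net sludge production P_X = 0.2816 × 209.8 = 59.08 kg VSS/d.
R_O = Q·ΔS − 1.42 P_X = 209.8 − 83.89 = 125.9 kg O₂/d.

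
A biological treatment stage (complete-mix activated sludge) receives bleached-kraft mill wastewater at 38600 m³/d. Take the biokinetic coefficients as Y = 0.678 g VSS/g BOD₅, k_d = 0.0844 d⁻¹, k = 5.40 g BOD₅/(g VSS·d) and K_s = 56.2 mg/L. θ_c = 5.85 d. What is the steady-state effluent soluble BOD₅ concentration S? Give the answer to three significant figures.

Effluent substrate depends only on kinetics and SRT: S = K_s(1 + k_d θ_c) / [θ_c(Yk − k_d) − 1] = 56.2 × (1 + 0.0844 × 5.85) / [5.85 × (0.678 × 5.40 − 0.0844) − 1] = 83.95 / 19.92 = 4.213 mg/L.

S ≈ 4.21 mg/L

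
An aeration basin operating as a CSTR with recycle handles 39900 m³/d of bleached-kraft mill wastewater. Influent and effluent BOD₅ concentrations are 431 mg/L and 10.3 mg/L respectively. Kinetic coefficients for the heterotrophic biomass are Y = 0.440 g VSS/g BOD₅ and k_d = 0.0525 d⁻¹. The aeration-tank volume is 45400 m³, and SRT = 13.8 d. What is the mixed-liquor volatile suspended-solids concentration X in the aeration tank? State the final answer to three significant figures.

Solving the biomass balance for X: X = Y Q (S₀−S) θ_c / [V (1+k_d θ_c)] = 0.440 × 39900 × (431 − 10.3) × 13.8 / [45400 × (1 + 0.0525 × 13.8)] = 1302 mg/L.

X ≈ 1300 mg/L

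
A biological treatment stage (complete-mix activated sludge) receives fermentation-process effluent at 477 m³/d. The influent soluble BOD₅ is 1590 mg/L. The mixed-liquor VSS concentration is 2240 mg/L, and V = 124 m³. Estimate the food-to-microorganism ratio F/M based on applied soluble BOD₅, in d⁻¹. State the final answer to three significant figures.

F/M ≈ 2.73 d⁻¹

Food-to-microorganism ratio F/M = Q S₀ / (V X) = 477 × 1590 / (124.0 × 2240) = 2.731 d⁻¹.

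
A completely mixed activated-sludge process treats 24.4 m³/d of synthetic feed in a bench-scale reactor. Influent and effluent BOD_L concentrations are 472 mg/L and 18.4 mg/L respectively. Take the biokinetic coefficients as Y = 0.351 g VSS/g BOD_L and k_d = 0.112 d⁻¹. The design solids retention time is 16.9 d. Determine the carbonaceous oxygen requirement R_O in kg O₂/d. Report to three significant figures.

Y_obs = Y / (1 + k_d θ_c) = 0.351 / (1 + 0.112 × 16.9) = 0.351 / 2.893 = 0.1213.
ΔS = 472 − 18.4 = 453.6 mg/L, so the substrate removal rate is 24.4 × 453.6/1000 = 11.07 kg BOD_L/d.
Net sludge production P_X = 0.1213 × 11.07 = 1.343 kg VSS/d.
Carbonaceous O₂ demand = substrate oxidised − cell-mass equivalent = 11.07 − 1.42 × 1.343 = 9.161 kg O₂/d.

R_O ≈ 9.16 kg O₂/d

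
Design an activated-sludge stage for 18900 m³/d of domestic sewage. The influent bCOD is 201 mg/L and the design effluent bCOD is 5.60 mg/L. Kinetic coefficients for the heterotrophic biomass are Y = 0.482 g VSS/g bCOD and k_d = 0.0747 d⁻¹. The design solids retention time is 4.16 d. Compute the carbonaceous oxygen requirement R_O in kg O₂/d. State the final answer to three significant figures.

Observed yield with endogenous decay: Y_obs = Y / (1 + k_d·θ_c) = 0.482 / (1 + 0.0747 × 4.16) = 0.482 / 1.311 = 0.3677 g VSS/g bCOD.
ΔS = 201 − 5.60 = 195.4 mg/L, so the substrate removal rate is 18900 × 195.4/1000 = 3693 kg bCOD/d.
Net sludge production P_X = 0.3677 × 3693 = 1358 kg VSS/d.
R_O = Q·ΔS − 1.42 P_X = 3693 − 1928 = 1765 kg O₂/d.

R_O ≈ 1760 kg O₂/d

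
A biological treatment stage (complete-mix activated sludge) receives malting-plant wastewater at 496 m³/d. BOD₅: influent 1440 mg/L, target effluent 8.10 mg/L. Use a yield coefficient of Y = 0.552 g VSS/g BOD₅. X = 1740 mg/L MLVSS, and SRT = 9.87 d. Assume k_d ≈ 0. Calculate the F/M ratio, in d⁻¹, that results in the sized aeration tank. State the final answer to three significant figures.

With k_d = 0 the design equation reduces to V = Y Q (S₀−S) θ_c / X = 0.552 × 496 × (1440 − 8.10) × 9.87 / 1740 = 2224 m³.
F/M = Q·S₀ / (V·X) = 496 × 1440 / (2224 × 1740) = 0.1846 g BOD₅·(g VSS·d)⁻¹.

F/M ≈ 0.185 d⁻¹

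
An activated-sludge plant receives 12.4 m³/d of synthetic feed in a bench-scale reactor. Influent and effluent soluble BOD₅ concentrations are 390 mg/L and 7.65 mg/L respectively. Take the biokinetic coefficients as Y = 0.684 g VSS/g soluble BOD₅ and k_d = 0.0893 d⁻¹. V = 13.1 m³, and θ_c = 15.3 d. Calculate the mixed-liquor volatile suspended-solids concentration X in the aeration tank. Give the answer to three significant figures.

X ≈ 1600 mg/L

From V·X·(1 + k_d·θ_c) = Y·Q·(S₀ − S)·θ_c: X = 0.684 × 12.4 × (390 − 7.65) × 15.3 / [13.1 × (1 + 0.0893 × 15.3)] = 1601 mg/L.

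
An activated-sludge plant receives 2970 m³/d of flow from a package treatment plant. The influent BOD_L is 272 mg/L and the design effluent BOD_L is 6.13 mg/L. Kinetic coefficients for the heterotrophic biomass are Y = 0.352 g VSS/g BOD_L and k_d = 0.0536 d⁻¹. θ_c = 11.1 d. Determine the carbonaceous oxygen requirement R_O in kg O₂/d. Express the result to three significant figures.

Observed yield with endogenous decay: Y_obs = Y / (1 + k_d·θ_c) = 0.352 / (1 + 0.0536 × 11.1) = 0.352 / 1.595 = 0.2207 g VSS/g BOD_L.
ΔS = 272 − 6.13 = 265.9 mg/L, so the substrate removal rate is 2970 × 265.9/1000 = 789.6 kg BOD_L/d.
P_X = Y_obs·Q·(S₀ − S) = 0.2207 × 789.6 = 174.3 kg VSS/d.
R_O = Q·(S₀ − S) − 1.42·P_X = 789.6 − 1.42 × 174.3 = 542.2 kg O₂/d.

R_O ≈ 542 kg O₂/d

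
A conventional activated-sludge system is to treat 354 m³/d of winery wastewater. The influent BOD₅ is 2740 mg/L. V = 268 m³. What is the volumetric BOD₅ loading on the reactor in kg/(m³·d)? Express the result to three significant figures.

Applied BOD₅ load per unit volume = Q·S₀/V = (354 × 2740/1000)/268.0 = 3.619 kg BOD₅·m⁻³·d⁻¹.

L_v ≈ 3.62 kg BOD₅/(m³·d)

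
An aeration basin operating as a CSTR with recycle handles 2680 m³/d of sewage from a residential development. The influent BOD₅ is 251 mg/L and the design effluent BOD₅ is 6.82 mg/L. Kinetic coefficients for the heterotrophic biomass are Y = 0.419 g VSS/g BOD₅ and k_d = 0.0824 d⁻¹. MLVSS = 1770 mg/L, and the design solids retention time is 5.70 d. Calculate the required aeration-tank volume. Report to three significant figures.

Rearranging the biomass balance for a CMAS with decay, V = Y·Q·ΔS·θ_c / [X·(1+k_d θ_c)] = 0.419 × 2680 × (251 − 6.82) × 5.70 / [1770 × (1 + 0.0824 × 5.70)] = 1.56×10^6 / 2601 = 600.8 m³.

V ≈ 601 m³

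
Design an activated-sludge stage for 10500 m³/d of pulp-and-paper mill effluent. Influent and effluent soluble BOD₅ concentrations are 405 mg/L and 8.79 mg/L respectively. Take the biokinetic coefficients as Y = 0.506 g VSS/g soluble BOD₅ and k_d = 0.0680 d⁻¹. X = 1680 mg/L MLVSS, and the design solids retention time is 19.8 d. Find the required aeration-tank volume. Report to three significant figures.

From the SRT design equation V = Y Q (S₀−S) θ_c / [X (1 + k_d θ_c)] = 0.506 × 10500 × (405 − 8.79) × 19.8 / [1680 × (1 + 0.0680 × 19.8)] = 4.17×10^7 / 3942 = 10574 m³.

V ≈ 10600 m³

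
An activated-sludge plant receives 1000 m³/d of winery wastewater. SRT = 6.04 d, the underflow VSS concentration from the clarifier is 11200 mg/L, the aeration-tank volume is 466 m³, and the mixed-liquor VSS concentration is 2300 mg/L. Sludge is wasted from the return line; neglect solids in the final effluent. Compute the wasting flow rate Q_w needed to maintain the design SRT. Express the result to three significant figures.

Q_w ≈ 15.8 m³/d

Wasting from the return line (neglecting effluent solids): Q_w = V·X / (θ_c·X_r) = 466.0 × 2300 / (6.04 × 11200) = 15.84 m³/d.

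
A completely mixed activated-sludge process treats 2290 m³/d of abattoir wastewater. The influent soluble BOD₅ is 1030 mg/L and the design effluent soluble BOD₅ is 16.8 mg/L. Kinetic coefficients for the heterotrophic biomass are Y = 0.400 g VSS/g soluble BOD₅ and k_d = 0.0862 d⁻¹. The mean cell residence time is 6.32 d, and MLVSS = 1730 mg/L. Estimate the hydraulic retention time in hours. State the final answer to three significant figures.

τ ≈ 23.0 h

Steady-state biomass mass balance: V·X·(1 + k_d·θ_c) = Y·Q·(S₀ − S)·θ_c, so V = 0.400 × 2290 × (1030 − 16.8) × 6.32 / [1730 × (1 + 0.0862 × 6.32)] = 5.87×10^6 / 2672 = 2195 m³.
HRT = V/Q = 2195 m³ / 2290 m³·d⁻¹ = 0.9584 d × 24 = 23.00 h.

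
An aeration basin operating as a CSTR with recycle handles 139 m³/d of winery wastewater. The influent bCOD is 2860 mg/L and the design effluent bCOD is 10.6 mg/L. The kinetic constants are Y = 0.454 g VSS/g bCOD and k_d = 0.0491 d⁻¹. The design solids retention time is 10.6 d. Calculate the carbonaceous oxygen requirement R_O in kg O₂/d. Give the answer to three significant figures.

R_O ≈ 228 kg O₂/d

Observed yield with endogenous decay: Y_obs = Y / (1 + k_d·θ_c) = 0.454 / (1 + 0.0491 × 10.6) = 0.454 / 1.520 = 0.2986 g VSS/g bCOD.
ΔS = 2860 − 10.6 = 2849 mg/L, so the substrate removal rate is 139 × 2849/1000 = 396.1 kg bCOD/d.
Biomass synthesised: P_X = Y_obs × 396.1 = 118.3 kg VSS/d.
Carbonaceous O₂ demand = substrate oxidised − cell-mass equivalent = 396.1 − 1.42 × 118.3 = 228.1 kg O₂/d.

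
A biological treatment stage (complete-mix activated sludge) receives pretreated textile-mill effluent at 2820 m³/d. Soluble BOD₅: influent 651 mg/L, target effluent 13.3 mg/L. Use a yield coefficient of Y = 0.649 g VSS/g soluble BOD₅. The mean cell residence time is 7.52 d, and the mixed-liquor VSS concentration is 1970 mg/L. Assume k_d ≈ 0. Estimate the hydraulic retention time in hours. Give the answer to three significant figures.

τ ≈ 37.9 h

Biomass mass balance (decay neglected): V·X = Y·Q·(S₀ − S)·θ_c, so V = 0.649 × 2820 × (651 − 13.3) × 7.52 / 1970 = 4455 m³.
HRT = V/Q = 4455 m³ / 2820 m³·d⁻¹ = 1.580 d × 24 = 37.92 h.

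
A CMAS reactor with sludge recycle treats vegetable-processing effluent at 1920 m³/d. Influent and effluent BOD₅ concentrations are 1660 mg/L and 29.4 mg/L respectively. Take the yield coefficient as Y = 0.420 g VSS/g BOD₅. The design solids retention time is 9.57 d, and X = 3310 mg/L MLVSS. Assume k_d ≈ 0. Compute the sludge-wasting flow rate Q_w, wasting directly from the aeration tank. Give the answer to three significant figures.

Q_w ≈ 397 m³/d

Biomass mass balance (decay neglected): V·X = Y·Q·(S₀ − S)·θ_c, so V = 0.420 × 1920 × (1660 − 29.4) × 9.57 / 3310 = 3802 m³.
Wasting from the aeration tank: Q_w = V / θ_c = 3802 / 9.57 = 397.3 m³/d.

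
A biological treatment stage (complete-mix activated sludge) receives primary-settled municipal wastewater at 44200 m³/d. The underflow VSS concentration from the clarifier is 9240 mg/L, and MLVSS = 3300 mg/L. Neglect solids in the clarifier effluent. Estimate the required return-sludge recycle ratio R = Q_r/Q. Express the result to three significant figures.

R = Q_r/Q = X/(X_r − X) = 3300 / (9240 − 3300) = 0.5556.

R ≈ 0.556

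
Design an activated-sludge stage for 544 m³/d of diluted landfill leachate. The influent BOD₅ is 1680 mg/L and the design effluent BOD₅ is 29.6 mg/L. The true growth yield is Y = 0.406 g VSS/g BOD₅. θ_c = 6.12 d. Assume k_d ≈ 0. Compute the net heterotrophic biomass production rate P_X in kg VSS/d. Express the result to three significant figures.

P_X ≈ 365 kg VSS/d

Since k_d ≈ 0, Y_obs = Y = 0.406 g VSS/g BOD₅.
Q·(S₀ − S) = 544 × (1680 − 29.6) × 10⁻³ = 897.8 kg/d removed.
Biomass produced: P_X = Y_obs·Q·ΔS = 0.4060 × 897.8 ≈ 364.5 kg VSS/d.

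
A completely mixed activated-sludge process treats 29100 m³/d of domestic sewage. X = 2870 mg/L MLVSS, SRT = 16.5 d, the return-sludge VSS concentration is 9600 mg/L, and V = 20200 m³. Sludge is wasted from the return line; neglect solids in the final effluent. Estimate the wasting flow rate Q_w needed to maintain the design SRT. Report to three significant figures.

θ_c = V·X/(Q_w·X_r) when wasting from the recycle, so Q_w = V·X/(θ_c·X_r) = 20200 × 2870 / (16.5 × 9600) = 366.0 m³/d.

Q_w ≈ 366 m³/d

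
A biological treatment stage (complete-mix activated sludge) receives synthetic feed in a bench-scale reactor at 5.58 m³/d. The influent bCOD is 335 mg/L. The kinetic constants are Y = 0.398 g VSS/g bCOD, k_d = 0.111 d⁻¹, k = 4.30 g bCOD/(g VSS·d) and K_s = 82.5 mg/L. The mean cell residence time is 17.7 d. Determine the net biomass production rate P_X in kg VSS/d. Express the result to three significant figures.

P_X ≈ 0.244 kg VSS/d

For a completely mixed reactor with recycle the Lawrence–McCarty relation gives S = K_s·(1 + k_d·θ_c) / [θ_c·(Y·k − k_d) − 1] = 82.5 × (1 + 0.111 × 17.7) / [17.7 × (0.398 × 4.30 − 0.111) − 1] = 244.6 / 27.33 = 8.950 mg/L.
Y_obs = Y / (1 + k_d θ_c) = 0.398 / (1 + 0.111 × 17.7) = 0.398 / 2.965 = 0.1342.
Substrate removed = Q·(S₀ − S) = 5.58 m³/d × (335 − 8.95) g/m³ = 1.82×10^3 g/d = 1.819 kg/d.
So the net sludge growth is P_X = 0.1342 × 1.819 = 0.2442 kg VSS/d.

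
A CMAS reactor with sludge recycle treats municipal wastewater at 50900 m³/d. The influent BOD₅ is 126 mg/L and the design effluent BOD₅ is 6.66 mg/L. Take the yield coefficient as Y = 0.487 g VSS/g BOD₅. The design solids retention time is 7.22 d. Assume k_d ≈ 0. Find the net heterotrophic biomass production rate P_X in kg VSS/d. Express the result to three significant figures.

P_X ≈ 2960 kg VSS/d

No decay correction is needed, so Y_obs = Y = 0.487.
Mass of BOD₅ removed per day: Q(S₀ − S) = 50900 × 119.3 g/m³ = 6074 kg/d.
Net biomass production P_X = Y_obs × Q·(S₀ − S) = 0.4870 × 6074 = 2958 kg VSS/d.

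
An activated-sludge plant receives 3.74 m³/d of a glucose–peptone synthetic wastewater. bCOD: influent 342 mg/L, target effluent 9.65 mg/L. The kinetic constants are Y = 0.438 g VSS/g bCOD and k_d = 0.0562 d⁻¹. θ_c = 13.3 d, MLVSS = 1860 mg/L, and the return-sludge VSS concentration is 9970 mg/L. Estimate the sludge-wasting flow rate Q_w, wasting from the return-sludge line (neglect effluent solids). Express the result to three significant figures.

Steady-state biomass mass balance: V·X·(1 + k_d·θ_c) = Y·Q·(S₀ − S)·θ_c, so V = 0.438 × 3.74 × (342 − 9.65) × 13.3 / [1860 × (1 + 0.0562 × 13.3)] = 7.24×10^3 / 3250 = 2.228 m³.
Q_w = (V·X)/(θ_c X_r) = 2.228 × 1860 / (13.3 × 9970) = 0.03125 m³/d.

Q_w ≈ 0.0312 m³/d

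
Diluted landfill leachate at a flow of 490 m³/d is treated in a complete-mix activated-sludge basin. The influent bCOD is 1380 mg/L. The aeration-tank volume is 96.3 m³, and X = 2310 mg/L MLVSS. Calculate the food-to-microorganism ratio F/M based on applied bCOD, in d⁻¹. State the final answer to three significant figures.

F/M = Q·S₀ / (V·X) = 490 × 1380 / (96.30 × 2310) = 3.040 g bCOD·(g VSS·d)⁻¹.

F/M ≈ 3.04 d⁻¹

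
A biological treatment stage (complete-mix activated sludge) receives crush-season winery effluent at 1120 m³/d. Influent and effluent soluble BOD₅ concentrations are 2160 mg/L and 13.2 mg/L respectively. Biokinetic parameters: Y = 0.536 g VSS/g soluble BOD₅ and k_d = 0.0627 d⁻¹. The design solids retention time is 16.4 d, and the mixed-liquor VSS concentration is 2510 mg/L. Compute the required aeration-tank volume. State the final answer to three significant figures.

Steady-state biomass mass balance: V·X·(1 + k_d·θ_c) = Y·Q·(S₀ − S)·θ_c, so V = 0.536 × 1120 × (2160 − 13.2) × 16.4 / [2510 × (1 + 0.0627 × 16.4)] = 2.11×10^7 / 5091 = 4152 m³.

V ≈ 4150 m³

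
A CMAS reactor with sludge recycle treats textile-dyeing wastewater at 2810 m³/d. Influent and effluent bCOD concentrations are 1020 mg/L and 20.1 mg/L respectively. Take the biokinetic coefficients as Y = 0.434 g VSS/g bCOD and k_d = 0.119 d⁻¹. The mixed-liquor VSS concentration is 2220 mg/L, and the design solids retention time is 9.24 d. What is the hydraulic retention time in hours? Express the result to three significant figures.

Steady-state biomass mass balance: V·X·(1 + k_d·θ_c) = Y·Q·(S₀ − S)·θ_c, so V = 0.434 × 2810 × (1020 − 20.1) × 9.24 / [2220 × (1 + 0.119 × 9.24)] = 1.13×10^7 / 4661 = 2417 m³.
Hydraulic retention time τ = V/Q = 2417 / 2810 = 0.8603 d = 20.65 h.

τ ≈ 20.6 h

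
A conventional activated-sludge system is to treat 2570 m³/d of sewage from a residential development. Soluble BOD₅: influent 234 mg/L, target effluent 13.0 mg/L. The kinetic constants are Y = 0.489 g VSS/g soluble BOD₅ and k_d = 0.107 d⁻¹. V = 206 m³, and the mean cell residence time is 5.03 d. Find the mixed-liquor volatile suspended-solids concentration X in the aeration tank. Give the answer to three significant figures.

X ≈ 4410 mg/L

From V·X·(1 + k_d·θ_c) = Y·Q·(S₀ − S)·θ_c: X = 0.489 × 2570 × (234 − 13.0) × 5.03 / [206 × (1 + 0.107 × 5.03)] = 4409 mg/L.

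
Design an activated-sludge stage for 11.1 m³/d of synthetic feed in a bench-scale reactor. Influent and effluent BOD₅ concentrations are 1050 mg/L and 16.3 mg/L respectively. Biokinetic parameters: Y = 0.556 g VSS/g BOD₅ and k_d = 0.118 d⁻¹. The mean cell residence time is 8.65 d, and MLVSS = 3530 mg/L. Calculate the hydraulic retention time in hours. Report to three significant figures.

τ ≈ 16.7 h

From the SRT design equation V = Y Q (S₀−S) θ_c / [X (1 + k_d θ_c)] = 0.556 × 11.1 × (1050 − 16.3) × 8.65 / [3530 × (1 + 0.118 × 8.65)] = 5.52×10^4 / 7133 = 7.736 m³.
Hydraulic retention time τ = V/Q = 7.736 / 11.1 = 0.6970 d = 16.73 h.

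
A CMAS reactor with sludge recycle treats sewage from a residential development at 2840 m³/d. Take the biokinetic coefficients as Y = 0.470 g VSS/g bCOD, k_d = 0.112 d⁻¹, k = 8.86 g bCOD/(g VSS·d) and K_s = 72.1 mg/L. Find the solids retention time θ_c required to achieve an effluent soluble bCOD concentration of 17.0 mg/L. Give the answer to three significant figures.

At the target effluent, Y k S/(K_s+S) = 0.470×8.86×17.0/89.10 = 0.7945 d⁻¹.
1/θ_c = 0.7945 − 0.112 = 0.6825 d⁻¹, so θ_c = 1.465 d.

θ_c ≈ 1.47 d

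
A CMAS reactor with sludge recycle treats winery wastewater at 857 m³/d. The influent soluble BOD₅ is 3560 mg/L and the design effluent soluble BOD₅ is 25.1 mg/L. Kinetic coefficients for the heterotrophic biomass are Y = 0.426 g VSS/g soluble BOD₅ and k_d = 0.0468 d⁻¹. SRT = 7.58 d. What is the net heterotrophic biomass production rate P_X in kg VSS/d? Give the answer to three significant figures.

Y_obs = Y / (1 + k_d θ_c) = 0.426 / (1 + 0.0468 × 7.58) = 0.426 / 1.355 = 0.3145.
Mass of soluble BOD₅ removed per day: Q(S₀ − S) = 857 × 3535 g/m³ = 3029 kg/d.
Net biomass production P_X = Y_obs × Q·(S₀ − S) = 0.3145 × 3029 = 952.6 kg VSS/d.

P_X ≈ 953 kg VSS/d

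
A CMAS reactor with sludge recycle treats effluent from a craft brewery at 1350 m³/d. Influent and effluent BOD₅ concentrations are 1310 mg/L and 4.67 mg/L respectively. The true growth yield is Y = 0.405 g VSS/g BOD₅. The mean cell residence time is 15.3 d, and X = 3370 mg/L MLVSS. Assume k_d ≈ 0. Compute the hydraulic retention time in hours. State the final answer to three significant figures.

With k_d = 0 the design equation reduces to V = Y Q (S₀−S) θ_c / X = 0.405 × 1350 × (1310 − 4.67) × 15.3 / 3370 = 3240 m³.
τ = V/Q = 3240/1350 = 2.400 d, or 57.60 h.

τ ≈ 57.6 h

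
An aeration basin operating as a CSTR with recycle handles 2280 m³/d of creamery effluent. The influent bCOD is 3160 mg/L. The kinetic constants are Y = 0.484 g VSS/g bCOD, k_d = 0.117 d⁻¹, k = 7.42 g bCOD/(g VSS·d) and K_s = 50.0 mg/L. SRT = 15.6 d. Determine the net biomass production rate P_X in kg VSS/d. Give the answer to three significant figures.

P_X ≈ 1230 kg VSS/d

For a completely mixed reactor with recycle the Lawrence–McCarty relation gives S = K_s·(1 + k_d·θ_c) / [θ_c·(Y·k − k_d) − 1] = 50.0 × (1 + 0.117 × 15.6) / [15.6 × (0.484 × 7.42 − 0.117) − 1] = 141.3 / 53.20 = 2.655 mg/L.
Observed yield with endogenous decay: Y_obs = Y / (1 + k_d·θ_c) = 0.484 / (1 + 0.117 × 15.6) = 0.484 / 2.825 = 0.1713 g VSS/g bCOD.
ΔS = 3160 − 2.66 = 3157 mg/L, so the substrate removal rate is 2280 × 3157/1000 = 7199 kg bCOD/d.
Net biomass production P_X = Y_obs × Q·(S₀ − S) = 0.1713 × 7199 = 1233 kg VSS/d.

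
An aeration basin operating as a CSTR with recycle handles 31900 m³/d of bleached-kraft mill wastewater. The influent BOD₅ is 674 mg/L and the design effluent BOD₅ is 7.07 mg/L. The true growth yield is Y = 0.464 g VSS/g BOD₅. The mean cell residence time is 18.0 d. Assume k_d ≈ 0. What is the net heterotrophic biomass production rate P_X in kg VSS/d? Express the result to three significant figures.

No decay correction is needed, so Y_obs = Y = 0.464.
ΔS = 674 − 7.07 = 666.9 mg/L, so the substrate removal rate is 31900 × 666.9/1000 = 21275 kg BOD₅/d.
So the net sludge growth is P_X = 0.4640 × 21275 = 9872 kg VSS/d.

P_X ≈ 9870 kg VSS/d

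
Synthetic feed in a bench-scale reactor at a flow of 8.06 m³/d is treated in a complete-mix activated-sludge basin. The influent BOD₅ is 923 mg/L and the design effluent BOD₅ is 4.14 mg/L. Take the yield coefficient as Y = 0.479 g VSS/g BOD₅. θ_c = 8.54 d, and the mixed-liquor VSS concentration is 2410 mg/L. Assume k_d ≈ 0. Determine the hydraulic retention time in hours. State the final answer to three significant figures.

Biomass mass balance (decay neglected): V·X = Y·Q·(S₀ − S)·θ_c, so V = 0.479 × 8.06 × (923 − 4.14) × 8.54 / 2410 = 12.57 m³.
Hydraulic retention time τ = V/Q = 12.57 / 8.06 = 1.560 d = 37.43 h.

τ ≈ 37.4 h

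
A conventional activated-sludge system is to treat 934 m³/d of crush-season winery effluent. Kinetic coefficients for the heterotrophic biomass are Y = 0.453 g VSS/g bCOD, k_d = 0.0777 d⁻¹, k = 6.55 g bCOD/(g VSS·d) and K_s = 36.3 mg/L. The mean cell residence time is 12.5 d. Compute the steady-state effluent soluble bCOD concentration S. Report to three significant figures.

For a completely mixed reactor with recycle the Lawrence–McCarty relation gives S = K_s·(1 + k_d·θ_c) / [θ_c·(Y·k − k_d) − 1] = 36.3 × (1 + 0.0777 × 12.5) / [12.5 × (0.453 × 6.55 − 0.0777) − 1] = 71.56 / 35.12 = 2.038 mg/L.

S ≈ 2.04 mg/L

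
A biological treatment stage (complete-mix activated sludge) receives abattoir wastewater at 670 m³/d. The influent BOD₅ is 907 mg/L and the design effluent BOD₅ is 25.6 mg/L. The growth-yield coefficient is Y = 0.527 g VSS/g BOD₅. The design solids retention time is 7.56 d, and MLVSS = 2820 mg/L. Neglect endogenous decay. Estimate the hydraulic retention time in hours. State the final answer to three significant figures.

Biomass mass balance (decay neglected): V·X = Y·Q·(S₀ − S)·θ_c, so V = 0.527 × 670 × (907 − 25.6) × 7.56 / 2820 = 834.3 m³.
τ = V/Q = 834.3/670 = 1.245 d, or 29.89 h.

τ ≈ 29.9 h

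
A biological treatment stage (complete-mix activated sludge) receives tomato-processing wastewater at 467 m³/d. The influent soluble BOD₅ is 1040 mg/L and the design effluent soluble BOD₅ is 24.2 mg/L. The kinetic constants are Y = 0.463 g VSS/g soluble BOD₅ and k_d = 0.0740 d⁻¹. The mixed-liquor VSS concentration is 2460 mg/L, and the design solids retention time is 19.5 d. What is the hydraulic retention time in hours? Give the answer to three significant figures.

Steady-state biomass mass balance: V·X·(1 + k_d·θ_c) = Y·Q·(S₀ − S)·θ_c, so V = 0.463 × 467 × (1040 − 24.2) × 19.5 / [2460 × (1 + 0.0740 × 19.5)] = 4.28×10^6 / 6010 = 712.7 m³.
HRT = V/Q = 712.7 m³ / 467 m³·d⁻¹ = 1.526 d × 24 = 36.62 h.

τ ≈ 36.6 h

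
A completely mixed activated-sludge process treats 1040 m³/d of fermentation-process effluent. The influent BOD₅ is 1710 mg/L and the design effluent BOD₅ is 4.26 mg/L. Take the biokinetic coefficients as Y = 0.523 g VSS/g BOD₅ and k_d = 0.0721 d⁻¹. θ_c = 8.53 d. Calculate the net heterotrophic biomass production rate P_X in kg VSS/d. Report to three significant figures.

P_X ≈ 574 kg VSS/d

Correct the yield for decay: Y_obs = Y/(1 + k_d θ_c) = 0.523 / (1 + 0.0721 × 8.53) = 0.523 / 1.615 = 0.3238.
ΔS = 1710 − 4.26 = 1706 mg/L, so the substrate removal rate is 1040 × 1706/1000 = 1774 kg BOD₅/d.
P_X = Y_obs · Q(S₀ − S) = 0.3238 × 1774 = 574.5 kg VSS/d.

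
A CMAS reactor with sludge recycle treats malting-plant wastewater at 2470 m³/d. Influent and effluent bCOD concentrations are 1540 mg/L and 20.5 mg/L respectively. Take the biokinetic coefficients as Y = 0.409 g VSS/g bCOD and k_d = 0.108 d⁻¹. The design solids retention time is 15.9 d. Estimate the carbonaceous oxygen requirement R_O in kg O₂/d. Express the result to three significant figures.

R_O ≈ 2950 kg O₂/d

Y_obs = Y / (1 + k_d θ_c) = 0.409 / (1 + 0.108 × 15.9) = 0.409 / 2.717 = 0.1505.
Substrate removed = Q·(S₀ − S) = 2470 m³/d × (1540 − 20.5) g/m³ = 3.75×10^6 g/d = 3753 kg/d.
Net sludge production P_X = 0.1505 × 3753 = 564.9 kg VSS/d.
R_O = Q·(S₀ − S) − 1.42·P_X = 3753 − 1.42 × 564.9 = 2951 kg O₂/d.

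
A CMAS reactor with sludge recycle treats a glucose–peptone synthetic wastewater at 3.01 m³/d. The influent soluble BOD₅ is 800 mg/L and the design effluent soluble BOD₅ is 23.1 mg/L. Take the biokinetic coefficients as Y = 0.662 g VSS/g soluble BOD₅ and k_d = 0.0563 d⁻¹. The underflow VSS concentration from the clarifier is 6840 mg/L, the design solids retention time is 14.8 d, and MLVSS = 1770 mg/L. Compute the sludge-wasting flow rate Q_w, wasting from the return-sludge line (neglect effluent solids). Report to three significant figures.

Rearranging the biomass balance for a CMAS with decay, V = Y·Q·ΔS·θ_c / [X·(1+k_d θ_c)] = 0.662 × 3.01 × (800 − 23.1) × 14.8 / [1770 × (1 + 0.0563 × 14.8)] = 2.29×10^4 / 3245 = 7.061 m³.
Wasting from the return line (neglecting effluent solids): Q_w = V·X / (θ_c·X_r) = 7.061 × 1770 / (14.8 × 6840) = 0.1235 m³/d.

Q_w ≈ 0.123 m³/d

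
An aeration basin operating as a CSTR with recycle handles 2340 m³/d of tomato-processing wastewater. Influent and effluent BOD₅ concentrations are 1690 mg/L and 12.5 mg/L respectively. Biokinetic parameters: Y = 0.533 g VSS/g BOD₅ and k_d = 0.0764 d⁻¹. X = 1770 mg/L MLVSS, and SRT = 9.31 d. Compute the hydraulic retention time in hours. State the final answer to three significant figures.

τ ≈ 66.0 h

From the SRT design equation V = Y Q (S₀−S) θ_c / [X (1 + k_d θ_c)] = 0.533 × 2340 × (1690 − 12.5) × 9.31 / [1770 × (1 + 0.0764 × 9.31)] = 1.95×10^7 / 3029 = 6431 m³.
Hydraulic retention time τ = V/Q = 6431 / 2340 = 2.748 d = 65.96 h.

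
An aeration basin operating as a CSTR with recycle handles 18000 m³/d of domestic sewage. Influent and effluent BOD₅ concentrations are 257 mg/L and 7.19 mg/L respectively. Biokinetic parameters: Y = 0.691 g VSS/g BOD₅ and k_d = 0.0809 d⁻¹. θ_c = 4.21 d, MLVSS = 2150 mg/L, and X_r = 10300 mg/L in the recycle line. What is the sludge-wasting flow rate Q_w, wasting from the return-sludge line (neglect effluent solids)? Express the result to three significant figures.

Q_w ≈ 225 m³/d

From the SRT design equation V = Y Q (S₀−S) θ_c / [X (1 + k_d θ_c)] = 0.691 × 18000 × (257 − 7.19) × 4.21 / [2150 × (1 + 0.0809 × 4.21)] = 1.31×10^7 / 2882 = 4538 m³.
θ_c = V·X/(Q_w·X_r) when wasting from the recycle, so Q_w = V·X/(θ_c·X_r) = 4538 × 2150 / (4.21 × 10300) = 225.0 m³/d.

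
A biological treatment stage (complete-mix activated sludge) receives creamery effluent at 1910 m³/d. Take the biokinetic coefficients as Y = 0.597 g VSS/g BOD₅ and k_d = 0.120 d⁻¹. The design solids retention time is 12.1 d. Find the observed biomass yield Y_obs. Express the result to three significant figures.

The observed yield is Y_obs = Y/(1 + k_d·θ_c) = 0.597 / (1 + 0.120 × 12.1) = 0.597 / 2.452 = 0.2435 g VSS per g BOD₅ removed.

Y_obs ≈ 0.243 g VSS/g BOD₅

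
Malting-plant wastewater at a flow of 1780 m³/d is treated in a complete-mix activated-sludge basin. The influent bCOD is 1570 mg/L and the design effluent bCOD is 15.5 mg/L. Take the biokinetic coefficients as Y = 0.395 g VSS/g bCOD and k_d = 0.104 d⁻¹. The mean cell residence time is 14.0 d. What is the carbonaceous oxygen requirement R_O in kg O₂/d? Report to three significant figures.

The observed yield is Y_obs = Y/(1 + k_d·θ_c) = 0.395 / (1 + 0.104 × 14.0) = 0.395 / 2.456 = 0.1608 g VSS per g bCOD removed.
Mass of bCOD removed per day: Q(S₀ − S) = 1780 × 1554 g/m³ = 2767 kg/d.
Net sludge production P_X = 0.1608 × 2767 = 445.0 kg VSS/d.
R_O = Q·(S₀ − S) − 1.42·P_X = 2767 − 1.42 × 445.0 = 2135 kg O₂/d.

R_O ≈ 2140 kg O₂/d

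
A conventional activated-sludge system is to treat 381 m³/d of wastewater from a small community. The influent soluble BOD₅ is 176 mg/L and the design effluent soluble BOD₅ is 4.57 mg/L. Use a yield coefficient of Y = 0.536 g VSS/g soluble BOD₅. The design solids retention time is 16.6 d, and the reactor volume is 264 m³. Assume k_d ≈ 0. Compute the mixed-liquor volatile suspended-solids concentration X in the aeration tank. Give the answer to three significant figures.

X ≈ 2200 mg/L

From V·X = Y·Q·(S₀ − S)·θ_c (decay neglected): X = 0.536 × 381 × (176 − 4.57) × 16.6 / 264 = 2201 mg/L.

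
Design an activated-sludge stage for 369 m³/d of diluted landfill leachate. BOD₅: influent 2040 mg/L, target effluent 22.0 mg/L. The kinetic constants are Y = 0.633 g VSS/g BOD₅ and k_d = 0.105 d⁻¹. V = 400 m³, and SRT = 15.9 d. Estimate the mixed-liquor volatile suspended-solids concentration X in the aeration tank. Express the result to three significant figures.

X = Y·Q·ΔS·θ_c / [V·(1 + k_d θ_c)] = 0.633 × 369 × (2040 − 22.0) × 15.9 / [400 × (1 + 0.105 × 15.9)] = 7019 mg/L.

X ≈ 7020 mg/L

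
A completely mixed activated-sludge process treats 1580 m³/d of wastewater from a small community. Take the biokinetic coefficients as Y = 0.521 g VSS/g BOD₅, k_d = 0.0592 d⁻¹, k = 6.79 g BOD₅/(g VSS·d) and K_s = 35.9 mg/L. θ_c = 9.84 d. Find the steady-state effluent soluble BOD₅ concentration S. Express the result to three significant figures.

S ≈ 1.71 mg/L

For a completely mixed reactor with recycle the Lawrence–McCarty relation gives S = K_s·(1 + k_d·θ_c) / [θ_c·(Y·k − k_d) − 1] = 35.9 × (1 + 0.0592 × 9.84) / [9.84 × (0.521 × 6.79 − 0.0592) − 1] = 56.81 / 33.23 = 1.710 mg/L.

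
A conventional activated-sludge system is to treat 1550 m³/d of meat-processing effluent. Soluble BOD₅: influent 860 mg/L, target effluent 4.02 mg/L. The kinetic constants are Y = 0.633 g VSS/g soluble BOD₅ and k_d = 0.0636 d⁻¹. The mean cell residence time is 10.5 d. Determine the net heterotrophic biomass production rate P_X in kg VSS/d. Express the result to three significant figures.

P_X ≈ 504 kg VSS/d

Observed yield with endogenous decay: Y_obs = Y / (1 + k_d·θ_c) = 0.633 / (1 + 0.0636 × 10.5) = 0.633 / 1.668 = 0.3795 g VSS/g soluble BOD₅.
ΔS = 860 − 4.02 = 856.0 mg/L, so the substrate removal rate is 1550 × 856.0/1000 = 1327 kg soluble BOD₅/d.
Net biomass production P_X = Y_obs × Q·(S₀ − S) = 0.3795 × 1327 = 503.6 kg VSS/d.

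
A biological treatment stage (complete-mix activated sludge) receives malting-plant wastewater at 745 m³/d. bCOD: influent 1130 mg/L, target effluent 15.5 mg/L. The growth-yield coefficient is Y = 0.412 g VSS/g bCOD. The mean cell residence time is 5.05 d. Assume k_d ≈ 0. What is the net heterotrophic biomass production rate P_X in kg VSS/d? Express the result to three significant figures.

P_X ≈ 342 kg VSS/d

With endogenous decay neglected, the observed yield equals the true yield: Y_obs = Y = 0.412 g VSS/g bCOD.
Q·(S₀ − S) = 745 × (1130 − 15.5) × 10⁻³ = 830.3 kg/d removed.
Biomass produced: P_X = Y_obs·Q·ΔS = 0.4120 × 830.3 ≈ 342.1 kg VSS/d.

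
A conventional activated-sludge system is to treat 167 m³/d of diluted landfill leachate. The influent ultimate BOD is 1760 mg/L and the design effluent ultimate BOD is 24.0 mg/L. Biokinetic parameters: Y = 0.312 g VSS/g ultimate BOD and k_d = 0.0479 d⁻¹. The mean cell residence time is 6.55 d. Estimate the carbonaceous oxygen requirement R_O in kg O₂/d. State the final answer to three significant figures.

Correct the yield for decay: Y_obs = Y/(1 + k_d θ_c) = 0.312 / (1 + 0.0479 × 6.55) = 0.312 / 1.314 = 0.2375.
Q·(S₀ − S) = 167 × (1760 − 24.0) × 10⁻³ = 289.9 kg/d removed.
Biomass synthesised: P_X = Y_obs × 289.9 = 68.85 kg VSS/d.
Carbonaceous O₂ demand = substrate oxidised − cell-mass equivalent = 289.9 − 1.42 × 68.85 = 192.1 kg O₂/d.

R_O ≈ 192 kg O₂/d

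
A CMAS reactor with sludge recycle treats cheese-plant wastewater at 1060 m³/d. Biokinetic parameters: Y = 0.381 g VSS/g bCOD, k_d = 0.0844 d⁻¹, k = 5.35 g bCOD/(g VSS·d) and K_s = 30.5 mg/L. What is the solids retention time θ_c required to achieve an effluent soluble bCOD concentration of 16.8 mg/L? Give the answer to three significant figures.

Specific growth rate at S = 16.8 mg/L: μ = YkS/(K_s+S) = 0.381·5.35·16.8/(30.5+16.8) = 0.7240 d⁻¹.
θ_c = 1/(μ − k_d) = 1/(0.7240 − 0.0844) = 1/0.6396 = 1.564 d.

θ_c ≈ 1.56 d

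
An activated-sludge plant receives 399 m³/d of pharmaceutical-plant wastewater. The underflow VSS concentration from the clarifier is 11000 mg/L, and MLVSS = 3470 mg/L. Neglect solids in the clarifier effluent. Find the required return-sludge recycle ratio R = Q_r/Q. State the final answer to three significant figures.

Solids balance on the clarifier gives (1+R)X = R·X_r, so R = X/(X_r − X) = 3470 / (11000 − 3470) = 0.4608.

R ≈ 0.461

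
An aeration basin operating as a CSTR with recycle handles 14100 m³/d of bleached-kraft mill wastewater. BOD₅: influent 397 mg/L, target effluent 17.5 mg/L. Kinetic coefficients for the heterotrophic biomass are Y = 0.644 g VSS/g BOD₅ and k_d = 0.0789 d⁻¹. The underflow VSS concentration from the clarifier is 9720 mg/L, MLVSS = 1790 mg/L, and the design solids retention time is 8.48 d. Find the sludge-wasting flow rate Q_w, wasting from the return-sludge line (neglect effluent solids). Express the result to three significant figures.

Q_w ≈ 212 m³/d

Rearranging the biomass balance for a CMAS with decay, V = Y·Q·ΔS·θ_c / [X·(1+k_d θ_c)] = 0.644 × 14100 × (397 − 17.5) × 8.48 / [1790 × (1 + 0.0789 × 8.48)] = 2.92×10^7 / 2988 = 9781 m³.
θ_c = V·X/(Q_w·X_r) when wasting from the recycle, so Q_w = V·X/(θ_c·X_r) = 9781 × 1790 / (8.48 × 9720) = 212.4 m³/d.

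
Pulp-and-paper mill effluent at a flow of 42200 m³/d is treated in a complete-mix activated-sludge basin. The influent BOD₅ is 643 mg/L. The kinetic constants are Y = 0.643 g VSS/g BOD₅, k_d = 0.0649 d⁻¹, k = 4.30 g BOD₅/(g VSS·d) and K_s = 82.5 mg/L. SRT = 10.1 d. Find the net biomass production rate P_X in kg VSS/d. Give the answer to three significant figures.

P_X ≈ 10500 kg VSS/d

From the Monod/SRT balance for a CMAS, S = K_s·(1+k_d θ_c)/[θ_c·(Y k − k_d) − 1] = 82.5 × (1 + 0.0649 × 10.1) / [10.1 × (0.643 × 4.30 − 0.0649) − 1] = 136.6 / 26.27 = 5.199 mg/L.
Correct the yield for decay: Y_obs = Y/(1 + k_d θ_c) = 0.643 / (1 + 0.0649 × 10.1) = 0.643 / 1.655 = 0.3884.
Mass of BOD₅ removed per day: Q(S₀ − S) = 42200 × 637.8 g/m³ = 26915 kg/d.
Biomass produced: P_X = Y_obs·Q·ΔS = 0.3884 × 26915 ≈ 10454 kg VSS/d.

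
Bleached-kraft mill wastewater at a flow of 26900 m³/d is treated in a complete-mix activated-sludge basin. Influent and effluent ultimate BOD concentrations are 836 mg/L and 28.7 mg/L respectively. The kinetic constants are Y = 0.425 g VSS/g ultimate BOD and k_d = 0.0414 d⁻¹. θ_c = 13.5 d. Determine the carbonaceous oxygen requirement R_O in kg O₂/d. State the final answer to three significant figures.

R_O ≈ 13300 kg O₂/d

The observed yield is Y_obs = Y/(1 + k_d·θ_c) = 0.425 / (1 + 0.0414 × 13.5) = 0.425 / 1.559 = 0.2726 g VSS per g ultimate BOD removed.
Mass of ultimate BOD removed per day: Q(S₀ − S) = 26900 × 807.3 g/m³ = 21716 kg/d.
P_X = Y_obs·Q·(S₀ − S) = 0.2726 × 21716 = 5920 kg VSS/d.
Carbonaceous O₂ demand = substrate oxidised − cell-mass equivalent = 21716 − 1.42 × 5920 = 13309 kg O₂/d.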